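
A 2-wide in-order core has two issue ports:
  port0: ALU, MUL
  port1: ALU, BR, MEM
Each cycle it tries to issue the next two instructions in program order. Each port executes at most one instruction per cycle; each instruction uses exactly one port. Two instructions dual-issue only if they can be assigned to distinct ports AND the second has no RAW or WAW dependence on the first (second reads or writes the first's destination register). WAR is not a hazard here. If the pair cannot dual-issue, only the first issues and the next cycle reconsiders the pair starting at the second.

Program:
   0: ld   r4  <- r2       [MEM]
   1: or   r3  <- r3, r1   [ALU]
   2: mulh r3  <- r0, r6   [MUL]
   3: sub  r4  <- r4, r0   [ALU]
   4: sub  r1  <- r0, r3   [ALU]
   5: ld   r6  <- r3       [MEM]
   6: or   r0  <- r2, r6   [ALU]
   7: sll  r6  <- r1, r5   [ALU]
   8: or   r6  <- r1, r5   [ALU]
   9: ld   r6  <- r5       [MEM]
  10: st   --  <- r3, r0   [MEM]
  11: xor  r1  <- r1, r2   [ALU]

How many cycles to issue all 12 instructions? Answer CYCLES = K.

CYCLES = 7

c0: i0&i1 ld.MEM;or.ALU  2-wide
c1: i2&i3 mulh.MUL;sub.ALU  2-wide
c2: i4&i5 sub.ALU;ld.MEM  2-wide
c3: i6&i7 or.ALU;sll.ALU  2-wide
c4: i8 or.ALU  WAW r6
c5: i9 ld.MEM  no-port MEM/MEM
c6: i10&i11 st.MEM;xor.ALU  2-wide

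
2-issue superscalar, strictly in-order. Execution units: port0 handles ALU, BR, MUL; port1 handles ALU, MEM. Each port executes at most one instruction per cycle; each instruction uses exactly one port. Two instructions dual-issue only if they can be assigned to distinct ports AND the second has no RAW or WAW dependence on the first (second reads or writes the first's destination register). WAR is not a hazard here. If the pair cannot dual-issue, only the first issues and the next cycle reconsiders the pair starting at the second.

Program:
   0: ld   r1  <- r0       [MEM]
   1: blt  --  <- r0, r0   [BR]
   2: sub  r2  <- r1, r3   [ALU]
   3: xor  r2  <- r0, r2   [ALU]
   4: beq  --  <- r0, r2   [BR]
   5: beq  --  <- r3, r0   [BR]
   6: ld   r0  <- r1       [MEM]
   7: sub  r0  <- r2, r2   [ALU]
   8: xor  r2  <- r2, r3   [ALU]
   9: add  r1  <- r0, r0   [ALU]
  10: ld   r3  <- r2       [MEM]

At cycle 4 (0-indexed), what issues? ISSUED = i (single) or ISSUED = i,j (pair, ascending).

ISSUED = 5,6

t=0 i0&i1:ld/blt ; pair
t=1 i2:sub ; RAW+WAW r2
t=2 i3:xor ; RAW r2
t=3 i4:beq ; no-port BR/BR
t=4 i5&i6:beq/ld ; pair
t=5 i7&i8:sub/xor ; pair
t=6 i9&i10:add/ld ; pair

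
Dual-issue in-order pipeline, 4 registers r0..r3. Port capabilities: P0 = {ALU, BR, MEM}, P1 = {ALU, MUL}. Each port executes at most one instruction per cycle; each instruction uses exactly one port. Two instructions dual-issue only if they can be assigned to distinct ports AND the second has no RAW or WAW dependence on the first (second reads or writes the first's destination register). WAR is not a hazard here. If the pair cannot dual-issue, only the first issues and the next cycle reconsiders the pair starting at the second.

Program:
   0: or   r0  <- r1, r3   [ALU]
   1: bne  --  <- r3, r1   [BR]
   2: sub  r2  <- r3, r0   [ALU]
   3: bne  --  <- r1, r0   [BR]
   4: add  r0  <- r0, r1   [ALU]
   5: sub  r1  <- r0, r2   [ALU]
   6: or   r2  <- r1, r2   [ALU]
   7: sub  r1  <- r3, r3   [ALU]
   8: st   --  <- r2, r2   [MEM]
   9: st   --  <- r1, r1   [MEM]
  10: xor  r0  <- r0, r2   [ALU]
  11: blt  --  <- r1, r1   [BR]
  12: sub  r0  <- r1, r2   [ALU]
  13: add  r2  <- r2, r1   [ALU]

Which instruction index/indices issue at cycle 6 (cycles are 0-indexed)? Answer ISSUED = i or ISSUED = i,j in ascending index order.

#0 head=0: or+bne i0/i1 pair
#1 head=2: sub+bne i2/i3 pair
#2 head=4: add i4 RAW r0
#3 head=5: sub i5 RAW r1
#4 head=6: or+sub i6/i7 pair
#5 head=8: st i8 no-port MEM/MEM
#6 head=9: st+xor i9/i10 pair
#7 head=11: blt+sub i11/i12 pair
#8 head=13: add i13 tail

ISSUED = 9,10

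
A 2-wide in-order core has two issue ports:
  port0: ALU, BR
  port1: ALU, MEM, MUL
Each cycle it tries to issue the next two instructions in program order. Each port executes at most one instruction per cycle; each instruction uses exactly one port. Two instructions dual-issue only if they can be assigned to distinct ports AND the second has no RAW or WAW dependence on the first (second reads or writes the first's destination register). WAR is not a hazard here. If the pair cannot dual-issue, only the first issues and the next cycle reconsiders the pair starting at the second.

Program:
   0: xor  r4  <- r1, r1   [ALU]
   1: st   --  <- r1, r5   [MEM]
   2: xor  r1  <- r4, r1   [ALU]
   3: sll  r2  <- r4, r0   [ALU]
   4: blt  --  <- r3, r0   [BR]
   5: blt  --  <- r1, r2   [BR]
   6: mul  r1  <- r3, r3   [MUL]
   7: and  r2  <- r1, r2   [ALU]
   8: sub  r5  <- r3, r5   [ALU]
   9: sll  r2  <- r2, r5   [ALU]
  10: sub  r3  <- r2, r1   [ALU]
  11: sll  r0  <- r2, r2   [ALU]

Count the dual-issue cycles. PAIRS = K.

PAIRS = 5

t=0 i0+i1:xor.ALU;st.MEM ; pair
t=1 i2+i3:xor.ALU;sll.ALU ; pair
t=2 i4:blt.BR ; no-port BR/BR
t=3 i5+i6:blt.BR;mul.MUL ; pair
t=4 i7+i8:and.ALU;sub.ALU ; pair
t=5 i9:sll.ALU ; RAW r2
t=6 i10+i11:sub.ALU;sll.ALU ; pair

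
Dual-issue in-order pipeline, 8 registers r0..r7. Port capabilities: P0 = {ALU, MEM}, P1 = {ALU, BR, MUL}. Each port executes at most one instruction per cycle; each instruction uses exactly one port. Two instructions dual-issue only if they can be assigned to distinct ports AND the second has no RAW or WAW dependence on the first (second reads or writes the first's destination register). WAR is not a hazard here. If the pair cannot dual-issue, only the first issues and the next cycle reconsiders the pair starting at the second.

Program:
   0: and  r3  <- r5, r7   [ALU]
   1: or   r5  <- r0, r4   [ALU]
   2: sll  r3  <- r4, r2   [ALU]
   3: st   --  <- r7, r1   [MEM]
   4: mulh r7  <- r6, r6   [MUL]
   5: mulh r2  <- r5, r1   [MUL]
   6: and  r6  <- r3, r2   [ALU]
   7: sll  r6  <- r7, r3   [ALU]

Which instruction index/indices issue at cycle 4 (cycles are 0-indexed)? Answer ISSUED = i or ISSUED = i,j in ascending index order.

c0: i0,i1 and.ALU or.ALU  pair
c1: i2,i3 sll.ALU st.MEM  pair
c2: i4 mulh.MUL  no-port MUL/MUL
c3: i5 mulh.MUL  RAW r2
c4: i6 and.ALU  WAW r6
c5: i7 sll.ALU  tail

ISSUED = 6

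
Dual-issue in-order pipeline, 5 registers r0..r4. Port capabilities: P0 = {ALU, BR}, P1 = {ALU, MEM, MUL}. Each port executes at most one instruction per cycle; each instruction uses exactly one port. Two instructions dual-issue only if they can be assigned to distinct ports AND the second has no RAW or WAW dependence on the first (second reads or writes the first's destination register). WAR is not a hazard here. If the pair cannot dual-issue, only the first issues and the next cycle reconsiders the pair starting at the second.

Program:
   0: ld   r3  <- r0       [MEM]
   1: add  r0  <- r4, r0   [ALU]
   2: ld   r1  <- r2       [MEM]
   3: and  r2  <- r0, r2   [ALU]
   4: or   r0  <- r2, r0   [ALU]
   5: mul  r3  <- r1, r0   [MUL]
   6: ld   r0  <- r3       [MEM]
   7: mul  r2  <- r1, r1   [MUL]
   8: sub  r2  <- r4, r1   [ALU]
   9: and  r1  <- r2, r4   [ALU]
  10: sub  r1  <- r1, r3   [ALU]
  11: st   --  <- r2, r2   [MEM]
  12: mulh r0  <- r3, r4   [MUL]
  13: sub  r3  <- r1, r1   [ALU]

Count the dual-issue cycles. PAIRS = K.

0. ld.MEM/add.ALU @i0,i1  | pair
1. ld.MEM/and.ALU @i2,i3  | pair
2. or.ALU @i4  | RAW r0
3. mul.MUL @i5  | no-port MUL/MEM
4. ld.MEM @i6  | no-port MEM/MUL
5. mul.MUL @i7  | WAW r2
6. sub.ALU @i8  | RAW r2
7. and.ALU @i9  | RAW+WAW r1
8. sub.ALU/st.MEM @i10,i11  | pair
9. mulh.MUL/sub.ALU @i12,i13  | pair

PAIRS = 4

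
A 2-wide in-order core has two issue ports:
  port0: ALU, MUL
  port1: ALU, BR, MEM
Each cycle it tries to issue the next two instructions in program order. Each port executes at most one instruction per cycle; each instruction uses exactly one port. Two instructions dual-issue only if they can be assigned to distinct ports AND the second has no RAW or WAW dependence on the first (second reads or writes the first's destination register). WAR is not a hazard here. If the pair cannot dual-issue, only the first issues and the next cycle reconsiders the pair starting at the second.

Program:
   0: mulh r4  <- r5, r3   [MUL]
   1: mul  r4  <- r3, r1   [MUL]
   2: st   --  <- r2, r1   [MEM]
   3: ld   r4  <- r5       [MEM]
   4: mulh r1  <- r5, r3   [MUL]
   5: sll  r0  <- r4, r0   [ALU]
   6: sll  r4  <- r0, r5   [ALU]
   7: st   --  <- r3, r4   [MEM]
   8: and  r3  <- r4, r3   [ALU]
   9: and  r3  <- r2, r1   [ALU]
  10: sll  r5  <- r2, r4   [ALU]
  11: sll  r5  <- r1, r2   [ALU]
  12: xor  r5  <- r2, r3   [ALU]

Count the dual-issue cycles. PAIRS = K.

PAIRS = 4

#0 head=0: mulh.MUL i0 no-port MUL/MUL
#1 head=1: mul.MUL+st.MEM i1/i2 2-wide
#2 head=3: ld.MEM+mulh.MUL i3/i4 2-wide
#3 head=5: sll.ALU i5 RAW r0
#4 head=6: sll.ALU i6 RAW r4
#5 head=7: st.MEM+and.ALU i7/i8 2-wide
#6 head=9: and.ALU+sll.ALU i9/i10 2-wide
#7 head=11: sll.ALU i11 WAW r5
#8 head=12: xor.ALU i12 tail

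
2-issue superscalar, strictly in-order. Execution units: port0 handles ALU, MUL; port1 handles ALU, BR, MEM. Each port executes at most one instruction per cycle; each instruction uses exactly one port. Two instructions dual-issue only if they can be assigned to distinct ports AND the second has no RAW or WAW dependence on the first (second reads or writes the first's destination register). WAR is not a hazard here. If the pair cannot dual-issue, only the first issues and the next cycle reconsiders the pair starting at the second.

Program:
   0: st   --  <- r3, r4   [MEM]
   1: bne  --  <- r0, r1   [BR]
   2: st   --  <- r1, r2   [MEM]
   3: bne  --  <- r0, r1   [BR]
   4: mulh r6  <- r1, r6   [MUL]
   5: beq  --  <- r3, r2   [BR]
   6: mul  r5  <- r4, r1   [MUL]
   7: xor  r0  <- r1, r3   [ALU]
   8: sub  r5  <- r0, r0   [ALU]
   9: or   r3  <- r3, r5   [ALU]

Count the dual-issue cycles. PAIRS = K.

PAIRS = 2

t=0 i0:st.MEM ; no-port MEM/BR
t=1 i1:bne.BR ; no-port BR/MEM
t=2 i2:st.MEM ; no-port MEM/BR
t=3 i3,i4:bne.BR;mulh.MUL ; pair
t=4 i5,i6:beq.BR;mul.MUL ; pair
t=5 i7:xor.ALU ; RAW r0
t=6 i8:sub.ALU ; RAW r5
t=7 i9:or.ALU ; tail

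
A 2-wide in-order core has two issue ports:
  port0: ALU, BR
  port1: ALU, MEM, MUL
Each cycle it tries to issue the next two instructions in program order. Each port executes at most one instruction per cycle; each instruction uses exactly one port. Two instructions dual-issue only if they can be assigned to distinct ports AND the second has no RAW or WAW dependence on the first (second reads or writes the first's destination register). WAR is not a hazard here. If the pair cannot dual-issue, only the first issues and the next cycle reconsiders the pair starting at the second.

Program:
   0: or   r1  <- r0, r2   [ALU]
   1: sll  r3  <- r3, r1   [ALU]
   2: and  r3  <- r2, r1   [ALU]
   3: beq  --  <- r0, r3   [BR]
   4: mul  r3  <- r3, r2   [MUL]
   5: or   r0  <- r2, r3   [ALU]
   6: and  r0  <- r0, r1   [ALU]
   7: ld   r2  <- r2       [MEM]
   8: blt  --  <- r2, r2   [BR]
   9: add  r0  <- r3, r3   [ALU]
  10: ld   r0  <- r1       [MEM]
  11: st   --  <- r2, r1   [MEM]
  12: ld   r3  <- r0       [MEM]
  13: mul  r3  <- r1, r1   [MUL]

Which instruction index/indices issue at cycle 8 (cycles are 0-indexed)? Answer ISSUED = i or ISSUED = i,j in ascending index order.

0. or.ALU @i0  | RAW r1
1. sll.ALU @i1  | WAW r3
2. and.ALU @i2  | RAW r3
3. beq.BR;mul.MUL @i3+i4  | pair
4. or.ALU @i5  | RAW+WAW r0
5. and.ALU;ld.MEM @i6+i7  | pair
6. blt.BR;add.ALU @i8+i9  | pair
7. ld.MEM @i10  | no-port MEM/MEM
8. st.MEM @i11  | no-port MEM/MEM
9. ld.MEM @i12  | no-port MEM/MUL
10. mul.MUL @i13  | tail

ISSUED = 11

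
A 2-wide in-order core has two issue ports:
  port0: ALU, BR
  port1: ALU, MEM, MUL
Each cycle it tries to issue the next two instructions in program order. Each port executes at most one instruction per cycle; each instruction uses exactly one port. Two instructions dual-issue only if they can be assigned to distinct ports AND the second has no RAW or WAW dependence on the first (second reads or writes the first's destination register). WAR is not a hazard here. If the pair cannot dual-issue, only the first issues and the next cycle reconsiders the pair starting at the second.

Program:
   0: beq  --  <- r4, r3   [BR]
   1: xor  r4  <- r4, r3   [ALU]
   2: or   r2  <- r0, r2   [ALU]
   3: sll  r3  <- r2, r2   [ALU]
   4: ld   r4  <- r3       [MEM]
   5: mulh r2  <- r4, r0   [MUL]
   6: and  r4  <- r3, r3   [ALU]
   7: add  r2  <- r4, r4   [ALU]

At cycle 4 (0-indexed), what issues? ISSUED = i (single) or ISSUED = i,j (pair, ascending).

c0: i0/i1 beq+xor  2-wide
c1: i2 or  RAW r2
c2: i3 sll  RAW r3
c3: i4 ld  no-port MEM/MUL
c4: i5/i6 mulh+and  2-wide
c5: i7 add  tail

ISSUED = 5,6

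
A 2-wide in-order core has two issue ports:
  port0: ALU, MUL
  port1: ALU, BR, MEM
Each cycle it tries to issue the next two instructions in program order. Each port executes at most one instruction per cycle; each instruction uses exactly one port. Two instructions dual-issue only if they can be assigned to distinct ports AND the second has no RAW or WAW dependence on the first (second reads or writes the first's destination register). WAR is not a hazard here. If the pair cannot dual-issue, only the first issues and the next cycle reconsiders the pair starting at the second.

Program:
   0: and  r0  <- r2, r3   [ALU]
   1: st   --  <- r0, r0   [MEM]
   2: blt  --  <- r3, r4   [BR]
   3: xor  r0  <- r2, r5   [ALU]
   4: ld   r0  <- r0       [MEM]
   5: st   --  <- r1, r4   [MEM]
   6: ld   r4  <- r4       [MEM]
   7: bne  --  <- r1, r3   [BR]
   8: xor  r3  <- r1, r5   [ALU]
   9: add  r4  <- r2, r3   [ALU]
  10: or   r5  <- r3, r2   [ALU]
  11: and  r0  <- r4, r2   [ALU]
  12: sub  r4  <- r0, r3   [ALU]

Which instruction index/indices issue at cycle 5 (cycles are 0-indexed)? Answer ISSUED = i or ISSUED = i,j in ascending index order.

ISSUED = 6

  cy0 -> i0 (and) RAW r0
  cy1 -> i1 (st) no-port MEM/BR
  cy2 -> i2/i3 (blt/xor) dual
  cy3 -> i4 (ld) no-port MEM/MEM
  cy4 -> i5 (st) no-port MEM/MEM
  cy5 -> i6 (ld) no-port MEM/BR
  cy6 -> i7/i8 (bne/xor) dual
  cy7 -> i9/i10 (add/or) dual
  cy8 -> i11 (and) RAW r0
  cy9 -> i12 (sub) tail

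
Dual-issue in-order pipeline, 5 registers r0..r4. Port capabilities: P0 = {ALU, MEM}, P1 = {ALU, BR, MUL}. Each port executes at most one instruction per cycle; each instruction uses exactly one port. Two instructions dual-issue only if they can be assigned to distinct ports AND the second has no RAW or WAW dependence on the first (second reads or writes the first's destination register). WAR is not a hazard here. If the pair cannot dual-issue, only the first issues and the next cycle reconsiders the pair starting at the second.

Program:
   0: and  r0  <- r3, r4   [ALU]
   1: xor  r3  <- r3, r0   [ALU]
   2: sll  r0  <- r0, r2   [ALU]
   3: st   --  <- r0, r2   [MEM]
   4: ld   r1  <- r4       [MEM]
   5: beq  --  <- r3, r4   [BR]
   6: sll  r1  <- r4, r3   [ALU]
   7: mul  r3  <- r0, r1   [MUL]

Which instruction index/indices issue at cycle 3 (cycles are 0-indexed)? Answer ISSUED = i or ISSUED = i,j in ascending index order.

[0] i0  and.ALU  -- RAW r0
[1] i1,i2  xor.ALU;sll.ALU  -- pair
[2] i3  st.MEM  -- no-port MEM/MEM
[3] i4,i5  ld.MEM;beq.BR  -- pair
[4] i6  sll.ALU  -- RAW r1
[5] i7  mul.MUL  -- tail

ISSUED = 4,5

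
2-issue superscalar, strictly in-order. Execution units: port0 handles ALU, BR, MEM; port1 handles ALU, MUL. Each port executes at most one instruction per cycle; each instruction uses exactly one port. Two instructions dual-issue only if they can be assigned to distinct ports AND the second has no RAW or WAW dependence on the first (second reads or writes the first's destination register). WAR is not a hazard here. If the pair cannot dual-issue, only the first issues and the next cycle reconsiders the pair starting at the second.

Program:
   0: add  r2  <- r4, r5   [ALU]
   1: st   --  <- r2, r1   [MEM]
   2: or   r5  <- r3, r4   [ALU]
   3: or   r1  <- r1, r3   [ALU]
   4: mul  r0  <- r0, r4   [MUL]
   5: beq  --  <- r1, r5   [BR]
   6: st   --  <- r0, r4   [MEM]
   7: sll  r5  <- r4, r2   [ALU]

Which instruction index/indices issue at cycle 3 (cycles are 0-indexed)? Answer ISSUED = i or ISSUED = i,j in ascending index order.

ISSUED = 5

  cy0 -> i0 (add) RAW r2
  cy1 -> i1/i2 (st or) dual
  cy2 -> i3/i4 (or mul) dual
  cy3 -> i5 (beq) no-port BR/MEM
  cy4 -> i6/i7 (st sll) dual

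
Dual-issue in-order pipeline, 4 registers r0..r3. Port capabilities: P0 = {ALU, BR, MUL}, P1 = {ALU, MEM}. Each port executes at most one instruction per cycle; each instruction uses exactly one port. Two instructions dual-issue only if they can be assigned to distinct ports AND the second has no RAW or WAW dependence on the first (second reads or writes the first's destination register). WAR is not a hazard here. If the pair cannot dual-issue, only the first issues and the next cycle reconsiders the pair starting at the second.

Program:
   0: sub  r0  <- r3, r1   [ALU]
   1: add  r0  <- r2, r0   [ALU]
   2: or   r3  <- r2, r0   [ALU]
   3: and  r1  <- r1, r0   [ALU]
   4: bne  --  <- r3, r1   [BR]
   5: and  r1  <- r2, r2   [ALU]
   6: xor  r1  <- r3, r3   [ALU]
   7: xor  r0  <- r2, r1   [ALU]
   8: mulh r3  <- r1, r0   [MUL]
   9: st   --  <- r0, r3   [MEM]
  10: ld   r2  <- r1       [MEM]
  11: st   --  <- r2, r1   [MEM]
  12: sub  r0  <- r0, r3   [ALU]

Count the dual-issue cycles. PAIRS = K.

PAIRS = 3

c0: i0 sub  RAW+WAW r0
c1: i1 add  RAW r0
c2: i2,i3 or;and  dual
c3: i4,i5 bne;and  dual
c4: i6 xor  RAW r1
c5: i7 xor  RAW r0
c6: i8 mulh  RAW r3
c7: i9 st  no-port MEM/MEM
c8: i10 ld  no-port MEM/MEM
c9: i11,i12 st;sub  dual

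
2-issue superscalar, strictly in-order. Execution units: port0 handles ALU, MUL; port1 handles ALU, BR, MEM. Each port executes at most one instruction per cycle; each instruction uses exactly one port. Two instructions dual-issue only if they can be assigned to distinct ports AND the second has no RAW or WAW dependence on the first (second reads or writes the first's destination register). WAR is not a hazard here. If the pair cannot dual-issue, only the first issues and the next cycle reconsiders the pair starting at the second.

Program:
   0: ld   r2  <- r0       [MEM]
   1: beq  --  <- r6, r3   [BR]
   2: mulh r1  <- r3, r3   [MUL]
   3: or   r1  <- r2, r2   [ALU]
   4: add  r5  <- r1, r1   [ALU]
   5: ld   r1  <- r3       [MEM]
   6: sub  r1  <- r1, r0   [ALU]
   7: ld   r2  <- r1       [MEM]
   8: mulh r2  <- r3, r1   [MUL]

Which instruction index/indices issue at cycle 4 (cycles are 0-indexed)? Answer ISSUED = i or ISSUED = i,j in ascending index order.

ISSUED = 6

#0 head=0: ld.MEM i0 no-port MEM/BR
#1 head=1: beq.BR;mulh.MUL i1,i2 2-wide
#2 head=3: or.ALU i3 RAW r1
#3 head=4: add.ALU;ld.MEM i4,i5 2-wide
#4 head=6: sub.ALU i6 RAW r1
#5 head=7: ld.MEM i7 WAW r2
#6 head=8: mulh.MUL i8 tail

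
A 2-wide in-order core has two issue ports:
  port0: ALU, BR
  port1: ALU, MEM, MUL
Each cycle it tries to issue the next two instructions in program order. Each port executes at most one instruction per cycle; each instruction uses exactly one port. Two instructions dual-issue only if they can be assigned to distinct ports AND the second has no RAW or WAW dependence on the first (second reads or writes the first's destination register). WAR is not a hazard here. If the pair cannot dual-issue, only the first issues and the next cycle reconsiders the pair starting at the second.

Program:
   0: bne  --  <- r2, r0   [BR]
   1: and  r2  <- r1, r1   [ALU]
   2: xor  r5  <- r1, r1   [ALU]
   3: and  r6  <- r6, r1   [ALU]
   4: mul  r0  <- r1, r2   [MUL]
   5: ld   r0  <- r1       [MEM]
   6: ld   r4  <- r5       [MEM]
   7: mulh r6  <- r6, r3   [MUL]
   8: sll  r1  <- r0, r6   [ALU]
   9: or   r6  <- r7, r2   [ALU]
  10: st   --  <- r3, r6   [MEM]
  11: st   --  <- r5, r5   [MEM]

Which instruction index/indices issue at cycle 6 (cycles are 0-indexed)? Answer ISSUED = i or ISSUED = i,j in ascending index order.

ISSUED = 8,9

#0 head=0: bne+and i0+i1 2-wide
#1 head=2: xor+and i2+i3 2-wide
#2 head=4: mul i4 no-port MUL/MEM
#3 head=5: ld i5 no-port MEM/MEM
#4 head=6: ld i6 no-port MEM/MUL
#5 head=7: mulh i7 RAW r6
#6 head=8: sll+or i8+i9 2-wide
#7 head=10: st i10 no-port MEM/MEM
#8 head=11: st i11 tail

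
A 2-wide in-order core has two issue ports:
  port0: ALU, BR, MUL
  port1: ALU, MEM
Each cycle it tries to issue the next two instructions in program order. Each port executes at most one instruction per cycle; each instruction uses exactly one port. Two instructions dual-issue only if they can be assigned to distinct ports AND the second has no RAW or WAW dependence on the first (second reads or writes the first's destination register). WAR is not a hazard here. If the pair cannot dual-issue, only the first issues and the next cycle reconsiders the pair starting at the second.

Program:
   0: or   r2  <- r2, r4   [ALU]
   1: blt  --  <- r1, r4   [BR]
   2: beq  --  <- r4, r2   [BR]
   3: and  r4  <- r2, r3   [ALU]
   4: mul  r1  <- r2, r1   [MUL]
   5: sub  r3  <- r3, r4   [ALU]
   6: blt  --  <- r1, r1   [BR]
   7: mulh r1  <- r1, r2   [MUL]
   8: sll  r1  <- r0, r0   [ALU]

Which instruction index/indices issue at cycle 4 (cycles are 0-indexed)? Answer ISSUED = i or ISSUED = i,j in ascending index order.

ISSUED = 7

#0 head=0: or+blt i0,i1 2-wide
#1 head=2: beq+and i2,i3 2-wide
#2 head=4: mul+sub i4,i5 2-wide
#3 head=6: blt i6 no-port BR/MUL
#4 head=7: mulh i7 WAW r1
#5 head=8: sll i8 tail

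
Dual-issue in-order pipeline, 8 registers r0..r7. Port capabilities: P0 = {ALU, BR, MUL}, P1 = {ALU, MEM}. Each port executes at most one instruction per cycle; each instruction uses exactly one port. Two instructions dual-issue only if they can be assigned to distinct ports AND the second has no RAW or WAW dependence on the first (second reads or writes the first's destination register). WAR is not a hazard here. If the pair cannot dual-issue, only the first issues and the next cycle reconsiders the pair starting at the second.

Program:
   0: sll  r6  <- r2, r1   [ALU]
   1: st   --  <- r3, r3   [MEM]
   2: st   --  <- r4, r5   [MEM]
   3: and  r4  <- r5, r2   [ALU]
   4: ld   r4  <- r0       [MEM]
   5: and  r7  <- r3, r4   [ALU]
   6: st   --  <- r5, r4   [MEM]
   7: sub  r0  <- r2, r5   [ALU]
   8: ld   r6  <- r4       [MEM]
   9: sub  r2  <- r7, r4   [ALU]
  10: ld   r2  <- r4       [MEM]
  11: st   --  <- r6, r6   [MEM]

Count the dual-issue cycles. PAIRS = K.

t=0 i0+i1:sll+st ; pair
t=1 i2+i3:st+and ; pair
t=2 i4:ld ; RAW r4
t=3 i5+i6:and+st ; pair
t=4 i7+i8:sub+ld ; pair
t=5 i9:sub ; WAW r2
t=6 i10:ld ; no-port MEM/MEM
t=7 i11:st ; tail

PAIRS = 4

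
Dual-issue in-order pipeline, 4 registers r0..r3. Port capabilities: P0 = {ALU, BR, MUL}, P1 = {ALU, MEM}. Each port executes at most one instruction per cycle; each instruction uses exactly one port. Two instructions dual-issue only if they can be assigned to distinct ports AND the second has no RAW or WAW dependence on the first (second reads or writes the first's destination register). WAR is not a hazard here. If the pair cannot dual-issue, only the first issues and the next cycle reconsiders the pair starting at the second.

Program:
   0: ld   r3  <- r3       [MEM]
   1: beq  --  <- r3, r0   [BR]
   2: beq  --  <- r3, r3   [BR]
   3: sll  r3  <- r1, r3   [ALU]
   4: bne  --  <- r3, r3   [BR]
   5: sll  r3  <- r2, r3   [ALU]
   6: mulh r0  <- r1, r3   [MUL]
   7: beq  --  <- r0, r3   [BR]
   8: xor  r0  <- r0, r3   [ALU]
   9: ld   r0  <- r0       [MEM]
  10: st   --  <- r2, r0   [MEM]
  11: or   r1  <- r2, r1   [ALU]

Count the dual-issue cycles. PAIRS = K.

PAIRS = 4

#0 head=0: ld.MEM i0 RAW r3
#1 head=1: beq.BR i1 no-port BR/BR
#2 head=2: beq.BR sll.ALU i2&i3 2-wide
#3 head=4: bne.BR sll.ALU i4&i5 2-wide
#4 head=6: mulh.MUL i6 no-port MUL/BR
#5 head=7: beq.BR xor.ALU i7&i8 2-wide
#6 head=9: ld.MEM i9 no-port MEM/MEM
#7 head=10: st.MEM or.ALU i10&i11 2-wide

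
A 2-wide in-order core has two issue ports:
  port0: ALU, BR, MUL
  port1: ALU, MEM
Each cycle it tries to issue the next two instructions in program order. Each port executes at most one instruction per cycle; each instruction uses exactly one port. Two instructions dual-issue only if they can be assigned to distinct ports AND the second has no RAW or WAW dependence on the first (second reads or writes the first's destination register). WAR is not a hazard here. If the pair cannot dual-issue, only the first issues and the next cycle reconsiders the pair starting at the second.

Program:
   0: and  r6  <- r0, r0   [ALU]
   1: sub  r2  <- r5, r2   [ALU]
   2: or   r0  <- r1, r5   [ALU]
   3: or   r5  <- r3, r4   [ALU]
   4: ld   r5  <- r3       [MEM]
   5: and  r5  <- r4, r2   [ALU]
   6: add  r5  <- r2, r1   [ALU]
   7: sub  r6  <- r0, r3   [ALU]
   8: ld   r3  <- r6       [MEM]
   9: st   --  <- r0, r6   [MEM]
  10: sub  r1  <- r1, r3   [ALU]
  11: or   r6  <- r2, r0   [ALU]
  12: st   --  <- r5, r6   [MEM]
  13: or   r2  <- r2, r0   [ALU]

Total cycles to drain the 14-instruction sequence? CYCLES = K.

  cy0 -> i0,i1 (and.ALU/sub.ALU) pair
  cy1 -> i2,i3 (or.ALU/or.ALU) pair
  cy2 -> i4 (ld.MEM) WAW r5
  cy3 -> i5 (and.ALU) WAW r5
  cy4 -> i6,i7 (add.ALU/sub.ALU) pair
  cy5 -> i8 (ld.MEM) no-port MEM/MEM
  cy6 -> i9,i10 (st.MEM/sub.ALU) pair
  cy7 -> i11 (or.ALU) RAW r6
  cy8 -> i12,i13 (st.MEM/or.ALU) pair

CYCLES = 9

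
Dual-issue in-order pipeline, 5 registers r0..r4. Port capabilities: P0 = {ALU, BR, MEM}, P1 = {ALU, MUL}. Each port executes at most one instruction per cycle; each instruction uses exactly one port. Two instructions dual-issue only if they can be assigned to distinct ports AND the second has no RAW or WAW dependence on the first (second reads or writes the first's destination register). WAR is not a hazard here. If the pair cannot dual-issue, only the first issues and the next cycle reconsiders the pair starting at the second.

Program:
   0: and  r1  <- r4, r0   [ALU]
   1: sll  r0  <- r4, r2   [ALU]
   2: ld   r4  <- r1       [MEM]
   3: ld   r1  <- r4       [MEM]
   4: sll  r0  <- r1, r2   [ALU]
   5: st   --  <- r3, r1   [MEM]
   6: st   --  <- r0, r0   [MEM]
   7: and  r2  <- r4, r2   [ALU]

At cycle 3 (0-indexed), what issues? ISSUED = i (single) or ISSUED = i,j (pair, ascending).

ISSUED = 4,5

  cy0 -> i0,i1 (and.ALU;sll.ALU) pair
  cy1 -> i2 (ld.MEM) no-port MEM/MEM
  cy2 -> i3 (ld.MEM) RAW r1
  cy3 -> i4,i5 (sll.ALU;st.MEM) pair
  cy4 -> i6,i7 (st.MEM;and.ALU) pair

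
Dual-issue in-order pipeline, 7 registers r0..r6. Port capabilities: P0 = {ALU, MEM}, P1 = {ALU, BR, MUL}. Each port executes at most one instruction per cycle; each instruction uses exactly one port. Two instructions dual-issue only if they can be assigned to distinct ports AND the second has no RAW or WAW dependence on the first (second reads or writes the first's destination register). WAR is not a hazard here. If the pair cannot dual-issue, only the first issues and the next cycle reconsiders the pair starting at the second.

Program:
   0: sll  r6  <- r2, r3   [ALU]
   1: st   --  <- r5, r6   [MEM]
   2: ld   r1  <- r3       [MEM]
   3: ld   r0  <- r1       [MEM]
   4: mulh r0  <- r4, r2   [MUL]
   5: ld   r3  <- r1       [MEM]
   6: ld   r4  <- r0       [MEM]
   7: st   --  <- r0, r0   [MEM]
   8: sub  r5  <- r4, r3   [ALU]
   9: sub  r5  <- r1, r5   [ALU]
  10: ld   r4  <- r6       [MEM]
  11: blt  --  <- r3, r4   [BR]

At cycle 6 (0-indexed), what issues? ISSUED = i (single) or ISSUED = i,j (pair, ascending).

ISSUED = 7,8

0. sll.ALU @i0  | RAW r6
1. st.MEM @i1  | no-port MEM/MEM
2. ld.MEM @i2  | no-port MEM/MEM
3. ld.MEM @i3  | WAW r0
4. mulh.MUL+ld.MEM @i4&i5  | dual
5. ld.MEM @i6  | no-port MEM/MEM
6. st.MEM+sub.ALU @i7&i8  | dual
7. sub.ALU+ld.MEM @i9&i10  | dual
8. blt.BR @i11  | tail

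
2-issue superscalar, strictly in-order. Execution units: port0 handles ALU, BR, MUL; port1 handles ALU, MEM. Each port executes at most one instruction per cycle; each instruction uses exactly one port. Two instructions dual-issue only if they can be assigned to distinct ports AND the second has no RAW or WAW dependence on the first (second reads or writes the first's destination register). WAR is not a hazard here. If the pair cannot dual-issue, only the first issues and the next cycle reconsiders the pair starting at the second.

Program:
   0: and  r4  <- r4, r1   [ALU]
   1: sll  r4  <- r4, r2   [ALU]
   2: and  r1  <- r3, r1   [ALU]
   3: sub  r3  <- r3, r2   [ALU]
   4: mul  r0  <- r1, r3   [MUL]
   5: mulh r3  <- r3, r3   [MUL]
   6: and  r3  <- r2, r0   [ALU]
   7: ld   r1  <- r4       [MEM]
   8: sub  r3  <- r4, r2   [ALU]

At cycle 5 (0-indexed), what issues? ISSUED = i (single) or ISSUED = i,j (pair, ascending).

ISSUED = 6,7

#0 head=0: and i0 RAW+WAW r4
#1 head=1: sll+and i1/i2 dual
#2 head=3: sub i3 RAW r3
#3 head=4: mul i4 no-port MUL/MUL
#4 head=5: mulh i5 WAW r3
#5 head=6: and+ld i6/i7 dual
#6 head=8: sub i8 tail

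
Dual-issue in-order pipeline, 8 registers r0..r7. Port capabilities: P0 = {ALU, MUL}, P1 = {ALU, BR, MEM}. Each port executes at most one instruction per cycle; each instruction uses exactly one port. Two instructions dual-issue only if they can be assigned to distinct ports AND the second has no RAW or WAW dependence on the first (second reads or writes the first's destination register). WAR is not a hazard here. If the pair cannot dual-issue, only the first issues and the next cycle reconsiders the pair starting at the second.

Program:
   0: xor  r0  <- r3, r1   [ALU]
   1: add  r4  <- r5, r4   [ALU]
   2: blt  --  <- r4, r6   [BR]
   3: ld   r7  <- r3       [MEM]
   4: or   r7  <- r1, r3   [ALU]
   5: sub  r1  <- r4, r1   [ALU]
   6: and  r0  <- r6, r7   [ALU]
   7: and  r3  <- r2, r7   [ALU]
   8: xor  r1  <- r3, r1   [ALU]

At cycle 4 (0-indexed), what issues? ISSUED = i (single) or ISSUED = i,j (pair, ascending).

0. xor;add @i0/i1  | pair
1. blt @i2  | no-port BR/MEM
2. ld @i3  | WAW r7
3. or;sub @i4/i5  | pair
4. and;and @i6/i7  | pair
5. xor @i8  | tail

ISSUED = 6,7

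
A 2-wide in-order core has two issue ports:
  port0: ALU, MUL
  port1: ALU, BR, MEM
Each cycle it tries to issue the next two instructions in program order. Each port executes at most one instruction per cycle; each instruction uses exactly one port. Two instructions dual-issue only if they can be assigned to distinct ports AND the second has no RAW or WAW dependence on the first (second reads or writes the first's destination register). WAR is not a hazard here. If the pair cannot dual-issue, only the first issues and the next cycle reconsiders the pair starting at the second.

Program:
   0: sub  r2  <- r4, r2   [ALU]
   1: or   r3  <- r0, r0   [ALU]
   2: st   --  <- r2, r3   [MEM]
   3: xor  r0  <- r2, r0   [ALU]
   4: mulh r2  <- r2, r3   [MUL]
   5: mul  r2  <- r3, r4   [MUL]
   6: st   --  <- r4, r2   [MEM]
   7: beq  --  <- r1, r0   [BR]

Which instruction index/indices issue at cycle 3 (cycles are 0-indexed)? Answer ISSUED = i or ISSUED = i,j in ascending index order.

#0 head=0: sub.ALU;or.ALU i0+i1 2-wide
#1 head=2: st.MEM;xor.ALU i2+i3 2-wide
#2 head=4: mulh.MUL i4 no-port MUL/MUL
#3 head=5: mul.MUL i5 RAW r2
#4 head=6: st.MEM i6 no-port MEM/BR
#5 head=7: beq.BR i7 tail

ISSUED = 5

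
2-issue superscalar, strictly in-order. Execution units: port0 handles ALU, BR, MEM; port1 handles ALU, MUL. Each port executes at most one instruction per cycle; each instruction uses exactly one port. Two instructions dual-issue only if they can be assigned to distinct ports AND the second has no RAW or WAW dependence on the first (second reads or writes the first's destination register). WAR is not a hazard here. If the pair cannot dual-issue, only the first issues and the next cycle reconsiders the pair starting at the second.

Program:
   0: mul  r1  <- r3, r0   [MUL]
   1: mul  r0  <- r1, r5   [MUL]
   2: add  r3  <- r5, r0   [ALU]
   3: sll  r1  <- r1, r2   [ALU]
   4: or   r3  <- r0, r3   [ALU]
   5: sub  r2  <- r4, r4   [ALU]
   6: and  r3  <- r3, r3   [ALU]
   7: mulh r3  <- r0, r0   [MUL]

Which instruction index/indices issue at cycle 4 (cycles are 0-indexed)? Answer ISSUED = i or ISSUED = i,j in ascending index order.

c0: i0 mul  no-port MUL/MUL
c1: i1 mul  RAW r0
c2: i2/i3 add/sll  2-wide
c3: i4/i5 or/sub  2-wide
c4: i6 and  WAW r3
c5: i7 mulh  tail

ISSUED = 6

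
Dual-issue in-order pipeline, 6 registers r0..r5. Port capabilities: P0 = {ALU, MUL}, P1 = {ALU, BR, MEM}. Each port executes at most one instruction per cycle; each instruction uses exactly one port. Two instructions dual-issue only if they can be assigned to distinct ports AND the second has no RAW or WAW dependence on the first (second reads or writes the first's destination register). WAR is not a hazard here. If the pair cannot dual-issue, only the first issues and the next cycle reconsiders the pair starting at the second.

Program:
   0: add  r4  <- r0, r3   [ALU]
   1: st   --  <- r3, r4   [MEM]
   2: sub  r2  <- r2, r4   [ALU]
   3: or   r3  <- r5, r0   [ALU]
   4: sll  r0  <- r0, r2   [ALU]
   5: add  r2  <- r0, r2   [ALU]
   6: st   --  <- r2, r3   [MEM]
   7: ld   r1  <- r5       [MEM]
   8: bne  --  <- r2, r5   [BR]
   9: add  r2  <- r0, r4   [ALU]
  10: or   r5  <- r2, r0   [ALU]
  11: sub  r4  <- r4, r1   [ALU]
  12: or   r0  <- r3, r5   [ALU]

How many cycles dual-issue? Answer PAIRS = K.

0. add @i0  | RAW r4
1. st sub @i1&i2  | pair
2. or sll @i3&i4  | pair
3. add @i5  | RAW r2
4. st @i6  | no-port MEM/MEM
5. ld @i7  | no-port MEM/BR
6. bne add @i8&i9  | pair
7. or sub @i10&i11  | pair
8. or @i12  | tail

PAIRS = 4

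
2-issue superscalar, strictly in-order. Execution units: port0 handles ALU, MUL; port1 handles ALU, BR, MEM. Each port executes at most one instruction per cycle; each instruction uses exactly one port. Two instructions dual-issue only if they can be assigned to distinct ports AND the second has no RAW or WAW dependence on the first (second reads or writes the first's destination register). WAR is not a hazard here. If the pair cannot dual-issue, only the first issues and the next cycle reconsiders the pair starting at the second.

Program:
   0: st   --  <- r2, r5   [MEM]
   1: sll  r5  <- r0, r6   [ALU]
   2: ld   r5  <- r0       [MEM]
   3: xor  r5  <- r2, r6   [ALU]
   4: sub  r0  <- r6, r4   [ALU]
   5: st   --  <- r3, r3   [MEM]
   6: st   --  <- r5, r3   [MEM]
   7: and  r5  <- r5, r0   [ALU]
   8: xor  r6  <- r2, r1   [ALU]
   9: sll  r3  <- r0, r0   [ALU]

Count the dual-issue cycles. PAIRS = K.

PAIRS = 4

0. st.MEM;sll.ALU @i0/i1  | pair
1. ld.MEM @i2  | WAW r5
2. xor.ALU;sub.ALU @i3/i4  | pair
3. st.MEM @i5  | no-port MEM/MEM
4. st.MEM;and.ALU @i6/i7  | pair
5. xor.ALU;sll.ALU @i8/i9  | pair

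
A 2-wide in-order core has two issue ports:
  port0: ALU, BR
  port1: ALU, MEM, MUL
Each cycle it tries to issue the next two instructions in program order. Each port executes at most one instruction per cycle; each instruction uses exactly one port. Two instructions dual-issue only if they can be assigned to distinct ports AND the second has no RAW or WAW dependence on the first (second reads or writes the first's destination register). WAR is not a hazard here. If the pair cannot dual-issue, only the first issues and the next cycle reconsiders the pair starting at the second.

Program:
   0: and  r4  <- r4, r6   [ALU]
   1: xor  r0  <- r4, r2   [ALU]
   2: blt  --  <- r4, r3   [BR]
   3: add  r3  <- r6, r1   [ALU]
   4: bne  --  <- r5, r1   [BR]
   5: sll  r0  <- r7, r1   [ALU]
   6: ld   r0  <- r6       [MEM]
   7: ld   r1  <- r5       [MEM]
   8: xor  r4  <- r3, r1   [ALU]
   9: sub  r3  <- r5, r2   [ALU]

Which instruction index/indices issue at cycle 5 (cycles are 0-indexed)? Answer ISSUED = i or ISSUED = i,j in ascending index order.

#0 head=0: and.ALU i0 RAW r4
#1 head=1: xor.ALU blt.BR i1,i2 2-wide
#2 head=3: add.ALU bne.BR i3,i4 2-wide
#3 head=5: sll.ALU i5 WAW r0
#4 head=6: ld.MEM i6 no-port MEM/MEM
#5 head=7: ld.MEM i7 RAW r1
#6 head=8: xor.ALU sub.ALU i8,i9 2-wide

ISSUED = 7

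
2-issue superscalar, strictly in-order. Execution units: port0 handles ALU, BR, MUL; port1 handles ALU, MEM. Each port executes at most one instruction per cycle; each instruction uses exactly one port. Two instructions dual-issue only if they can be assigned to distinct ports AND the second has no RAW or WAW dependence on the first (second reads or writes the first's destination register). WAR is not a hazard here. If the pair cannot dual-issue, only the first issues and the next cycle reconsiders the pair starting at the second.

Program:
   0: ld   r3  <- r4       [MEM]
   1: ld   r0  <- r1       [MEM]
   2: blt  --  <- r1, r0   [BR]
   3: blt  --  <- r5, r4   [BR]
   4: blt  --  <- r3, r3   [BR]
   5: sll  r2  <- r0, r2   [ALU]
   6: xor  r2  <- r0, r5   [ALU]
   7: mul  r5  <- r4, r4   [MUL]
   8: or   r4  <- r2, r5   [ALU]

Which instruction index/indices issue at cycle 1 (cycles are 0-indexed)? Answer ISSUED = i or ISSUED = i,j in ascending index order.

ISSUED = 1

[0] i0  ld  -- no-port MEM/MEM
[1] i1  ld  -- RAW r0
[2] i2  blt  -- no-port BR/BR
[3] i3  blt  -- no-port BR/BR
[4] i4/i5  blt+sll  -- dual
[5] i6/i7  xor+mul  -- dual
[6] i8  or  -- tail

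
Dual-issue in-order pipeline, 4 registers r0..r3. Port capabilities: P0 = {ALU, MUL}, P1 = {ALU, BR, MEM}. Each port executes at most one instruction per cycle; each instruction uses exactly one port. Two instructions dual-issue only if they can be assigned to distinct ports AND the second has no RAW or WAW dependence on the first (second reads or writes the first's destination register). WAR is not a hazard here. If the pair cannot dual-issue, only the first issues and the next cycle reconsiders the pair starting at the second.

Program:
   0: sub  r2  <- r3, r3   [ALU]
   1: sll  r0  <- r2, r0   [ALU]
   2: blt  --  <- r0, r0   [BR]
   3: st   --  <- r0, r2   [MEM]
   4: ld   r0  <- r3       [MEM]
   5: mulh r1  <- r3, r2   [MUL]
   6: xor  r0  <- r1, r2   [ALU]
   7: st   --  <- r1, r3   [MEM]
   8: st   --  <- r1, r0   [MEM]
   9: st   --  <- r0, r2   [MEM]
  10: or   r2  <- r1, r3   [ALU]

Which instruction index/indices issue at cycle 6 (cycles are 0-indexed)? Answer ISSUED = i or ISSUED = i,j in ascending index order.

c0: i0 sub  RAW r2
c1: i1 sll  RAW r0
c2: i2 blt  no-port BR/MEM
c3: i3 st  no-port MEM/MEM
c4: i4&i5 ld mulh  pair
c5: i6&i7 xor st  pair
c6: i8 st  no-port MEM/MEM
c7: i9&i10 st or  pair

ISSUED = 8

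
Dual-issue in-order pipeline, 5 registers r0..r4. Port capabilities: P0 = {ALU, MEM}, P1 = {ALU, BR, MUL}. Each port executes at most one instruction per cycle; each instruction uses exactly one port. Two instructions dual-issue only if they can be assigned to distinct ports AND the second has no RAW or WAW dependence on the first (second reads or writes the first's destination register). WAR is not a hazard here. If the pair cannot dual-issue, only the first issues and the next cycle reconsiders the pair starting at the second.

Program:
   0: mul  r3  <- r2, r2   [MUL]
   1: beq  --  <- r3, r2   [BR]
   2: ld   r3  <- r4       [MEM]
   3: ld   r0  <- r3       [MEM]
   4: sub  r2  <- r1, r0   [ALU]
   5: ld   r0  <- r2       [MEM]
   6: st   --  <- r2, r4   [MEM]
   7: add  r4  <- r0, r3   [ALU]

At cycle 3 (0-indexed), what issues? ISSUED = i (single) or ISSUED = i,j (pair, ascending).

ISSUED = 4

t=0 i0:mul ; no-port MUL/BR
t=1 i1&i2:beq ld ; pair
t=2 i3:ld ; RAW r0
t=3 i4:sub ; RAW r2
t=4 i5:ld ; no-port MEM/MEM
t=5 i6&i7:st add ; pair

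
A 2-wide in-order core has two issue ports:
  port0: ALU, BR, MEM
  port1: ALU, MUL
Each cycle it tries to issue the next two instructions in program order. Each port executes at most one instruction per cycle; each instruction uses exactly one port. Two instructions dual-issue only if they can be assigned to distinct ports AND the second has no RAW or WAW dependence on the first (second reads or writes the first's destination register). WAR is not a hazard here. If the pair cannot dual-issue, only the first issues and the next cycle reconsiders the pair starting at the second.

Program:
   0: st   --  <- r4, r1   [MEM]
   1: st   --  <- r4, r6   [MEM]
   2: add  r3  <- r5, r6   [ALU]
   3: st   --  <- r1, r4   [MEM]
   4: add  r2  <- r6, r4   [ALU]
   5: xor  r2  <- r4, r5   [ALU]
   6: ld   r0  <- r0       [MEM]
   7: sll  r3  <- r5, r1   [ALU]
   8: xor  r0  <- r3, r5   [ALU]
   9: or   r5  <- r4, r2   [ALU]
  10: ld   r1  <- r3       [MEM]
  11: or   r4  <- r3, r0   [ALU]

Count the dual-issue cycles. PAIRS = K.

#0 head=0: st.MEM i0 no-port MEM/MEM
#1 head=1: st.MEM add.ALU i1,i2 2-wide
#2 head=3: st.MEM add.ALU i3,i4 2-wide
#3 head=5: xor.ALU ld.MEM i5,i6 2-wide
#4 head=7: sll.ALU i7 RAW r3
#5 head=8: xor.ALU or.ALU i8,i9 2-wide
#6 head=10: ld.MEM or.ALU i10,i11 2-wide

PAIRS = 5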